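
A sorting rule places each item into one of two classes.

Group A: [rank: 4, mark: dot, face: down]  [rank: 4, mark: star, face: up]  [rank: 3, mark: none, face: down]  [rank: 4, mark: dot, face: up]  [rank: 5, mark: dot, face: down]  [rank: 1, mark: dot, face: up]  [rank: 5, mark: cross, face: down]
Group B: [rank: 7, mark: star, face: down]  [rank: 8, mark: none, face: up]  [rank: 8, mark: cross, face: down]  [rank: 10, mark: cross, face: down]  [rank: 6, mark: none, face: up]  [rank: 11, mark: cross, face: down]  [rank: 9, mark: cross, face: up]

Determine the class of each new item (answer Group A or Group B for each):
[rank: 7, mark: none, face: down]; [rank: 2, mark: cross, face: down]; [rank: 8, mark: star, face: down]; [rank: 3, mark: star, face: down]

Group B, Group A, Group B, Group A

The common property of the 'Group A' items is: rank ≤ 5. No 'Group B' item has it.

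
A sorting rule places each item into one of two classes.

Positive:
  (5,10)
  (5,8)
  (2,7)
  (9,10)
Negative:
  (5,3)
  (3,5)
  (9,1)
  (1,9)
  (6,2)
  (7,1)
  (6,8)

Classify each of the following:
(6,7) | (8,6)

Positive, Negative

The distinguishing property — sum is odd — holds for all the 'Positive' cases and none of the 'Negative' cases.
Positive: (6,7), since 6+7 = 13.
Negative: (8,6), since 8+6 = 14.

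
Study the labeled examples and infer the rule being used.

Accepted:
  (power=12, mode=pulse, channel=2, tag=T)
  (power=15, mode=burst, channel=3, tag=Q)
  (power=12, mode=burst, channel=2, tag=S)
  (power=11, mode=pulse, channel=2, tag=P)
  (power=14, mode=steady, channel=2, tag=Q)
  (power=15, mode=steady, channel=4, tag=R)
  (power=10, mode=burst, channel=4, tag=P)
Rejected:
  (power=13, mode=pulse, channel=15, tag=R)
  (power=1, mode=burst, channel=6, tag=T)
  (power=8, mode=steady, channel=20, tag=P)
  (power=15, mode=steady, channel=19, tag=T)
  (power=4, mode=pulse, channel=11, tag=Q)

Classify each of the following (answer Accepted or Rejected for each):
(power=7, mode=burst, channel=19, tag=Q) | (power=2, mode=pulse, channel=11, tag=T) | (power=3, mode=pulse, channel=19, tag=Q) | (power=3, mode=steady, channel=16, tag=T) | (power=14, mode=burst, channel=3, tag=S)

The distinguishing property — channel ≤ 4 — holds for all the 'Accepted' cases and none of the 'Rejected' cases.
(power=7, mode=burst, channel=19, tag=Q): Rejected (channel = 19). (power=2, mode=pulse, channel=11, tag=T): Rejected (channel = 11). (power=3, mode=pulse, channel=19, tag=Q): Rejected (channel = 19). (power=3, mode=steady, channel=16, tag=T): Rejected (channel = 16). (power=14, mode=burst, channel=3, tag=S): Accepted (channel = 3).

Rejected, Rejected, Rejected, Rejected, Accepted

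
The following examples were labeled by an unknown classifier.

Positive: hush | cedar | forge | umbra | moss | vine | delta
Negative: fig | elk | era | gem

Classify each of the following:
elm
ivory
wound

Negative, Positive, Positive

The common property of the 'Positive' items is: length ≥ 4. No 'Negative' item has it.
Negative: elm, since length 3. Positive: ivory, since length 5. Positive: wound, since length 5.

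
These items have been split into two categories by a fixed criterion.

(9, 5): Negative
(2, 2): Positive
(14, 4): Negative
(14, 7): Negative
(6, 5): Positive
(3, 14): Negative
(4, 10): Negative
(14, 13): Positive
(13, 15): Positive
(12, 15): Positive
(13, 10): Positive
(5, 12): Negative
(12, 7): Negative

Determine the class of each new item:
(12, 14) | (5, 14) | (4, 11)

A rule that fits every label: |first − second| ≤ 3 — true of each 'Positive' example, false of each 'Negative' one.
(12, 14) → |12−14| = 2 → Positive.
(5, 14) → |5−14| = 9 → Negative.
(4, 11) → |4−11| = 7 → Negative.

Positive, Negative, Negative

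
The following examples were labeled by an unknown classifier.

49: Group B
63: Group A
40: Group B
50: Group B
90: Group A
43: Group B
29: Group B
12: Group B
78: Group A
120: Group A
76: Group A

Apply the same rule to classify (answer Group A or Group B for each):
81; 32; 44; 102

Group A, Group B, Group B, Group A

Every 'Group A' example satisfies: at least 63. None of the 'Group B' examples do.
81: Group A (81 ≥ 63). 32: Group B (32 < 63). 44: Group B (44 < 63). 102: Group A (102 ≥ 63).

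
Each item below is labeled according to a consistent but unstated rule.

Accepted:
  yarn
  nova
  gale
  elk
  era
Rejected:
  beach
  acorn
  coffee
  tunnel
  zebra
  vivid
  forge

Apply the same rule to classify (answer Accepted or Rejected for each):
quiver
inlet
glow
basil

Rejected, Rejected, Accepted, Rejected

The classifier is using: length ≤ 4.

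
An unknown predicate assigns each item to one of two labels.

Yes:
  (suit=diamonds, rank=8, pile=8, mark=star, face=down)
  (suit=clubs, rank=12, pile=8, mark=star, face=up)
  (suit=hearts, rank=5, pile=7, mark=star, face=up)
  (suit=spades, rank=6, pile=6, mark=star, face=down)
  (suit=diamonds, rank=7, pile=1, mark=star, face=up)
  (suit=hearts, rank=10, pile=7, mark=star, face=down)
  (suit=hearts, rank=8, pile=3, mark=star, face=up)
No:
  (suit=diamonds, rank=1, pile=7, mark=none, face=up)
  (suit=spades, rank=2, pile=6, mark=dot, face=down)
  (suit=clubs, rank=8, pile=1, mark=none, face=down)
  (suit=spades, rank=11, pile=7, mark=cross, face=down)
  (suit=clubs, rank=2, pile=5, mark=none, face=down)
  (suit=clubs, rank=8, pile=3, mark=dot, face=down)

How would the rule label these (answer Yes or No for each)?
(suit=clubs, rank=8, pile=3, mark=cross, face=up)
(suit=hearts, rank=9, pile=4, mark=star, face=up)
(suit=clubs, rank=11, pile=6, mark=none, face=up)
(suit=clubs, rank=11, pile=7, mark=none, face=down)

No, Yes, No, No

The distinguishing property — mark is star — holds for all the 'Yes' cases and none of the 'No' cases.
(suit=clubs, rank=8, pile=3, mark=cross, face=up): mark is cross — doesn't qualify, so No.
(suit=hearts, rank=9, pile=4, mark=star, face=up): mark is star — qualifies, so Yes.
(suit=clubs, rank=11, pile=6, mark=none, face=up): mark is none — doesn't qualify, so No.
(suit=clubs, rank=11, pile=7, mark=none, face=down): mark is none — doesn't qualify, so No.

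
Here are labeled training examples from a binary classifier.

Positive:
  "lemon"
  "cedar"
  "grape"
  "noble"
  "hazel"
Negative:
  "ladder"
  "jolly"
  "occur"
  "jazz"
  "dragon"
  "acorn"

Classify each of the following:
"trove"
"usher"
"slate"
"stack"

Positive, Positive, Positive, Negative

The distinguishing property — odd length AND contains 'e' — holds for all the 'Positive' cases and none of the 'Negative' cases.
"trove": length 5, has 'e', satisfies this → Positive.
"usher": length 5, has 'e', satisfies this → Positive.
"slate": length 5, has 'e', satisfies this → Positive.
"stack": length 5, no 'e', does not fit → Negative.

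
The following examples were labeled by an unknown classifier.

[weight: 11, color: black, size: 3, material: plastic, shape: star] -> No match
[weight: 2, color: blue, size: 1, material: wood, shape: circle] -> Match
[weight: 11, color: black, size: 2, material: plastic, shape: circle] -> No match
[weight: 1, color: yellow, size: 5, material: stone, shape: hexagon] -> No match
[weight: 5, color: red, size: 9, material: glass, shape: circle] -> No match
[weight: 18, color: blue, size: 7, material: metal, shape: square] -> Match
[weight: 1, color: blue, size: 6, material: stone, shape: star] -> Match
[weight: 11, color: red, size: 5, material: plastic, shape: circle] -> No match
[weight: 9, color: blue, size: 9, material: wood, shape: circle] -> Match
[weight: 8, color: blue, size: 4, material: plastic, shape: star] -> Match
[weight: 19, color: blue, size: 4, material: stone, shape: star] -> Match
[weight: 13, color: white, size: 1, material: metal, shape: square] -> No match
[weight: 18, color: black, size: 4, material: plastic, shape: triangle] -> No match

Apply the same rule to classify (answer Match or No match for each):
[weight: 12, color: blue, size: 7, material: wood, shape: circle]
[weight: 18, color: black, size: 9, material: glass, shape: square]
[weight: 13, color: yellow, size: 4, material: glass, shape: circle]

Match, No match, No match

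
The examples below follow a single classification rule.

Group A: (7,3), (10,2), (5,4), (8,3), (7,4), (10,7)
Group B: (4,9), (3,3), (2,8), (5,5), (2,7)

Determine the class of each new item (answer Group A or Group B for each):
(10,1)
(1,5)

Group A, Group B

'Group A' ⟺ first > second.
(10,1): 10 > 1 — checks out, so Group A. (1,5): 1 < 5 — fails this test, so Group B.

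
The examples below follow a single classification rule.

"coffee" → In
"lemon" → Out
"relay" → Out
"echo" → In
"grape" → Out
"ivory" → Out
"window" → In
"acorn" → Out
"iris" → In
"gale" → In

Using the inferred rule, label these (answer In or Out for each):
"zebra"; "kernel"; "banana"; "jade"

Out, In, In, In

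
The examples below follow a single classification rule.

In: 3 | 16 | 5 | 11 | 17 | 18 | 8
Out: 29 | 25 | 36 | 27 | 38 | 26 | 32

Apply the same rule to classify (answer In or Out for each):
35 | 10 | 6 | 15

Out, In, In, In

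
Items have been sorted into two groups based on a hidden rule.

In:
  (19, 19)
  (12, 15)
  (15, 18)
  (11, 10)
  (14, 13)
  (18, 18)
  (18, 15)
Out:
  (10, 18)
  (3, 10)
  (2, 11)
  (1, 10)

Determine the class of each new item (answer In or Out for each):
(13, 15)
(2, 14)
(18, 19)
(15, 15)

In, Out, In, In

All 'In' examples share one property — first ≥ 11 — and every 'Out' example lacks it.
(13, 15) → first 13 → In.
(2, 14) → first 2 → Out.
(18, 19) → first 18 → In.
(15, 15) → first 15 → In.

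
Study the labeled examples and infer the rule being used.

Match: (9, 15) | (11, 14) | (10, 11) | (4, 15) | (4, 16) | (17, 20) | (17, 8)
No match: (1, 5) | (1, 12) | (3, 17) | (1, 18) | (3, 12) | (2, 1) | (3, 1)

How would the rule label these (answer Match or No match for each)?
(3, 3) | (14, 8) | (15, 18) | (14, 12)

No match, Match, Match, Match

The simplest hypothesis consistent with all the labels is: first ≥ 4.
(3, 3): first 3 — does not fit, so No match.
(14, 8): first 14 — checks out, so Match.
(15, 18): first 15 — checks out, so Match.
(14, 12): first 14 — checks out, so Match.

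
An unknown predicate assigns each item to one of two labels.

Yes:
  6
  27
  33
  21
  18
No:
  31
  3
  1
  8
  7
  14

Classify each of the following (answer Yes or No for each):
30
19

Yes, No

'Yes' ⟺ multiple of 3 AND at least 6.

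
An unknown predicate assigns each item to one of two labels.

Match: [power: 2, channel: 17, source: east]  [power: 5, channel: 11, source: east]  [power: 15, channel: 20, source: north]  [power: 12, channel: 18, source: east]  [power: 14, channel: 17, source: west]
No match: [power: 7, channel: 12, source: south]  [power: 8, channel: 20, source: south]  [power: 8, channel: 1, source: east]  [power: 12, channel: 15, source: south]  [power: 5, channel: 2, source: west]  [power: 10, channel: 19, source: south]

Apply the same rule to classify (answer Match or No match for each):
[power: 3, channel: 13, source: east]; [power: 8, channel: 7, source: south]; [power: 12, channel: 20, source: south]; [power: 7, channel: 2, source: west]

The rule appears to be: source is not south AND channel ≥ 11.

Match, No match, No match, No match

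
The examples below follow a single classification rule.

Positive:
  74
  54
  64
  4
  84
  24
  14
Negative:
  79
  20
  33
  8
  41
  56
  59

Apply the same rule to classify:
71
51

Negative, Negative

Comparing the two groups points to one rule — ends in digit 4.
71: last digit 1 — doesn't qualify, so Negative.
51: last digit 1 — doesn't qualify, so Negative.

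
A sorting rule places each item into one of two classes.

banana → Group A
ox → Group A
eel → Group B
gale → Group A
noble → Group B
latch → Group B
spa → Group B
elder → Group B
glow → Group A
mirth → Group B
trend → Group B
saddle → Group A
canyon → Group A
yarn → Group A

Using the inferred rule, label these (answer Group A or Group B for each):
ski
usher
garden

A rule that fits every label: even length — true of each 'Group A' example, false of each 'Group B' one.
ski → length 3 → Group B.
usher → length 5 → Group B.
garden → length 6 → Group A.

Group B, Group B, Group A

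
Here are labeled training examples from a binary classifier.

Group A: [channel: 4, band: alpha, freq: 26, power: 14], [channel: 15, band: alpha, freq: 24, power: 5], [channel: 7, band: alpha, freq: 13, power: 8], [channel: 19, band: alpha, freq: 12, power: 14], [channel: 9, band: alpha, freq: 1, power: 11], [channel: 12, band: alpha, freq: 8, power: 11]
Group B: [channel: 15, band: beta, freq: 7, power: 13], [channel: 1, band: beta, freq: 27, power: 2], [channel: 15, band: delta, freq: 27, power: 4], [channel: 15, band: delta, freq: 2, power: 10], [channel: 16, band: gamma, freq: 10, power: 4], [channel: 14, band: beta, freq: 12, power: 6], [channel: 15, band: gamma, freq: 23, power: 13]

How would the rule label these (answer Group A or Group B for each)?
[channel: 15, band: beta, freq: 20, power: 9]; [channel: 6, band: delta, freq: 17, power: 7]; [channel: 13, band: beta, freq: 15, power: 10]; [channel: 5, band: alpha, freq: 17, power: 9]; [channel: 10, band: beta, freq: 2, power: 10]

Group B, Group B, Group B, Group A, Group B

All 'Group A' examples share one property — band is alpha — and every 'Group B' example lacks it.
[channel: 15, band: beta, freq: 20, power: 9]: Group B (band is beta). [channel: 6, band: delta, freq: 17, power: 7]: Group B (band is delta). [channel: 13, band: beta, freq: 15, power: 10]: Group B (band is beta). [channel: 5, band: alpha, freq: 17, power: 9]: Group A (band is alpha). [channel: 10, band: beta, freq: 2, power: 10]: Group B (band is beta).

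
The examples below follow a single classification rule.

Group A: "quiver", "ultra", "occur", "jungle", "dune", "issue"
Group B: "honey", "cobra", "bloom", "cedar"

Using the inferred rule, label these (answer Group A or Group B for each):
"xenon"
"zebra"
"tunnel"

All 'Group A' examples share one property — contains 'u' — and every 'Group B' example lacks it.
Group B: "xenon", since no 'u'.
Group B: "zebra", since no 'u'.
Group A: "tunnel", since has 'u'.

Group B, Group B, Group A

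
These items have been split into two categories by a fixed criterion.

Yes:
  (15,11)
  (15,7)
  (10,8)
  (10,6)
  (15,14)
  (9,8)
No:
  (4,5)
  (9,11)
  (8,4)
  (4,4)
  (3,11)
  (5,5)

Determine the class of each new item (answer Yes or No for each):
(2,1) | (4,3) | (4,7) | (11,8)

No, No, No, Yes

The common property of the 'Yes' items is: first > second AND sum ≥ 14. No 'No' item has it.
(2,1) → 2 > 1, 2+1 = 3 → No.
(4,3) → 4 > 3, 4+3 = 7 → No.
(4,7) → 4 < 7, 4+7 = 11 → No.
(11,8) → 11 > 8, 11+8 = 19 → Yes.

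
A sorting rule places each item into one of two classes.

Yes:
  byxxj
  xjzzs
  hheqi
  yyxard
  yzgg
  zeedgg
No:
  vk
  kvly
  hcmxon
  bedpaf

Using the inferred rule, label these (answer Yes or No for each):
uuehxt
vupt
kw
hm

Yes, No, No, No

One predicate separates the groups cleanly: has a double letter.
uuehxt: 'uu' doubled, fits → Yes. vupt: no doubled letter, does not fit → No. kw: no doubled letter, does not fit → No. hm: no doubled letter, does not fit → No.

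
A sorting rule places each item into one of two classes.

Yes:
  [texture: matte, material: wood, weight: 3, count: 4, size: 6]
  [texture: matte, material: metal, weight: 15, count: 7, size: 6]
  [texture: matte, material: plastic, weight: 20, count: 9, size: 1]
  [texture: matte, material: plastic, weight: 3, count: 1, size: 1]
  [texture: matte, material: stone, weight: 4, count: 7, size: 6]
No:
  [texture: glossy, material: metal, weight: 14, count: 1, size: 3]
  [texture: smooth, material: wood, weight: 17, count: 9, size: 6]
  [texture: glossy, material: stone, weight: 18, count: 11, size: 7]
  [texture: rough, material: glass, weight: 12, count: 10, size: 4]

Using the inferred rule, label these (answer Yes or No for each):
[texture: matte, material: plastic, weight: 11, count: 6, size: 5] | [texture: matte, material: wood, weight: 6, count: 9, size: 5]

Yes, Yes

Comparing the two groups points to one rule — texture is matte.
[texture: matte, material: plastic, weight: 11, count: 6, size: 5]: Yes (texture is matte).
[texture: matte, material: wood, weight: 6, count: 9, size: 5]: Yes (texture is matte).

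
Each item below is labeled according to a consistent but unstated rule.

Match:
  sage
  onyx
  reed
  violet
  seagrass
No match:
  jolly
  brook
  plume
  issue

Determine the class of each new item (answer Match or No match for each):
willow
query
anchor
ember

Match, No match, Match, No match

Every 'Match' example satisfies: even length. None of the 'No match' examples do.
Match: willow, since length 6.
No match: query, since length 5.
Match: anchor, since length 6.
No match: ember, since length 5.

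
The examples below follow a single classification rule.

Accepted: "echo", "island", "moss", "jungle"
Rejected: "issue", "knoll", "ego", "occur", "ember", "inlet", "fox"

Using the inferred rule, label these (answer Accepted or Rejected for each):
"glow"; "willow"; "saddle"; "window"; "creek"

Accepted, Accepted, Accepted, Accepted, Rejected

Looking at the examples, the only property every 'Accepted' case has and every 'Rejected' case lacks is: even length.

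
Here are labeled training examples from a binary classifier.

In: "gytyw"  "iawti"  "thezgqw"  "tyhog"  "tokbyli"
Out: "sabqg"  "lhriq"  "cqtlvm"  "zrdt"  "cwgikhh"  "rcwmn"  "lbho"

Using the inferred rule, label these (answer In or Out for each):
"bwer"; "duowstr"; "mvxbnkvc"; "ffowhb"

The common property of the 'In' items is: odd length AND contains 't'. No 'Out' item has it.
"bwer": length 4, no 't' — doesn't qualify, so Out.
"duowstr": length 7, has 't' — qualifies, so In.
"mvxbnkvc": length 8, no 't' — doesn't qualify, so Out.
"ffowhb": length 6, no 't' — doesn't qualify, so Out.

Out, In, Out, Out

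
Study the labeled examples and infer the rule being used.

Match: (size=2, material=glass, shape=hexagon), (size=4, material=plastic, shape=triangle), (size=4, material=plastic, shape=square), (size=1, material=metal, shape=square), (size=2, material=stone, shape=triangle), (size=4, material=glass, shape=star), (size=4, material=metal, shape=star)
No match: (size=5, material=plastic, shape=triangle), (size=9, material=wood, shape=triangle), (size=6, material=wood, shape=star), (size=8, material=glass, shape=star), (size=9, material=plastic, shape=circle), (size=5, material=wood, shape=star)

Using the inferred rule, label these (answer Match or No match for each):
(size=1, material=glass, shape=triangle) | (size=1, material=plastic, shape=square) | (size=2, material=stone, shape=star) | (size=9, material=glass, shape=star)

The distinguishing property — size ≤ 4 — holds for all the 'Match' cases and none of the 'No match' cases.

Match, Match, Match, No match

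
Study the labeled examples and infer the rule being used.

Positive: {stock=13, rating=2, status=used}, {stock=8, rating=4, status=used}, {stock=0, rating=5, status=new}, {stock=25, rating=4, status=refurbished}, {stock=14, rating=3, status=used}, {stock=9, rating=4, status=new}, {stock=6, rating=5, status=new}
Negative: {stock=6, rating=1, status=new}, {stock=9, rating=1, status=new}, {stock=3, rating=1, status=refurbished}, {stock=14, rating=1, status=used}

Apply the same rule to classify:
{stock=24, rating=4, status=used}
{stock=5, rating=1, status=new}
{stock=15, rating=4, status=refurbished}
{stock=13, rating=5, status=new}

Positive, Negative, Positive, Positive

Rule: rating ≥ 2. This holds for each 'Positive' example and fails for each 'Negative' one.
{stock=24, rating=4, status=used}: Positive (rating = 4).
{stock=5, rating=1, status=new}: Negative (rating = 1).
{stock=15, rating=4, status=refurbished}: Positive (rating = 4).
{stock=13, rating=5, status=new}: Positive (rating = 5).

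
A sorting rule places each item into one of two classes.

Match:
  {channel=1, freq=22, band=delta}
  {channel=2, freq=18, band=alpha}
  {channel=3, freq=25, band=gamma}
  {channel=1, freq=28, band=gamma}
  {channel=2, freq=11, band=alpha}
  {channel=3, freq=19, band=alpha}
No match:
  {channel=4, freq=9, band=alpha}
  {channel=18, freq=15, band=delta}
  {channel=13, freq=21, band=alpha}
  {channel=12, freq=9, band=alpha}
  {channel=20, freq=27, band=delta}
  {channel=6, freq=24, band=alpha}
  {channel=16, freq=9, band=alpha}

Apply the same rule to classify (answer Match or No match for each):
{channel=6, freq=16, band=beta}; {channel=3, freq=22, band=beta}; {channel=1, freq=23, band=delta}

No match, Match, Match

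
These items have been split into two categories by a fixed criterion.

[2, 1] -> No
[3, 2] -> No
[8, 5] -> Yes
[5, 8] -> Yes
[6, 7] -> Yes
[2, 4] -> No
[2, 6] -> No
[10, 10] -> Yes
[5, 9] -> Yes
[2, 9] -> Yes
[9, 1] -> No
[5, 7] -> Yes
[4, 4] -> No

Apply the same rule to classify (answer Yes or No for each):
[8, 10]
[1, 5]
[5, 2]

Yes, No, No

The common property of the 'Yes' items is: sum ≥ 11. No 'No' item has it.
[8, 10] → 8+10 = 18 → Yes.
[1, 5] → 1+5 = 6 → No.
[5, 2] → 5+2 = 7 → No.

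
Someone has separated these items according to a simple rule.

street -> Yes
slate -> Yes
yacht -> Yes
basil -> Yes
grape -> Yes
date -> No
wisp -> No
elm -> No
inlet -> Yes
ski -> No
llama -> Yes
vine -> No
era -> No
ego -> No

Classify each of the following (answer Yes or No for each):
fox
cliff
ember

The classifier is using: length ≥ 5.
fox → length 3 → No. cliff → length 5 → Yes. ember → length 5 → Yes.

No, Yes, Yes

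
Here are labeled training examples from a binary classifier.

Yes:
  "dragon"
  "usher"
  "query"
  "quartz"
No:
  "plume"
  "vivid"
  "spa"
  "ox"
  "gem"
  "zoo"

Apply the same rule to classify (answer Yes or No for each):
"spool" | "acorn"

No, Yes

Looking at the examples, the only property every 'Yes' case has and every 'No' case lacks is: contains 'r'.
No: "spool", since no 'r'. Yes: "acorn", since has 'r'.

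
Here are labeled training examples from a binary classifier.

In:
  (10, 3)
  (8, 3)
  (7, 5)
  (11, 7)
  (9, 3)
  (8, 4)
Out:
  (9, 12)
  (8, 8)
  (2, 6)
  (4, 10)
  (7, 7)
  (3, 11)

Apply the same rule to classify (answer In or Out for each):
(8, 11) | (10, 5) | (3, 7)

A rule that fits every label: first > second — true of each 'In' example, false of each 'Out' one.
Out: (8, 11), since 8 < 11. In: (10, 5), since 10 > 5. Out: (3, 7), since 3 < 7.

Out, In, Out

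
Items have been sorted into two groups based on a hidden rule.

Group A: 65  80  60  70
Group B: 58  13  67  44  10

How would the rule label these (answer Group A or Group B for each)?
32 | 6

Every 'Group A' example satisfies: multiple of 5 AND at least 13. None of the 'Group B' examples do.

Group B, Group B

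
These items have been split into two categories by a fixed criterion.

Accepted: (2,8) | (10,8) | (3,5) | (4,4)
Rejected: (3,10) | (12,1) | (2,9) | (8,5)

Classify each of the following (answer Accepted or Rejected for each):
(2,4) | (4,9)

Accepted, Rejected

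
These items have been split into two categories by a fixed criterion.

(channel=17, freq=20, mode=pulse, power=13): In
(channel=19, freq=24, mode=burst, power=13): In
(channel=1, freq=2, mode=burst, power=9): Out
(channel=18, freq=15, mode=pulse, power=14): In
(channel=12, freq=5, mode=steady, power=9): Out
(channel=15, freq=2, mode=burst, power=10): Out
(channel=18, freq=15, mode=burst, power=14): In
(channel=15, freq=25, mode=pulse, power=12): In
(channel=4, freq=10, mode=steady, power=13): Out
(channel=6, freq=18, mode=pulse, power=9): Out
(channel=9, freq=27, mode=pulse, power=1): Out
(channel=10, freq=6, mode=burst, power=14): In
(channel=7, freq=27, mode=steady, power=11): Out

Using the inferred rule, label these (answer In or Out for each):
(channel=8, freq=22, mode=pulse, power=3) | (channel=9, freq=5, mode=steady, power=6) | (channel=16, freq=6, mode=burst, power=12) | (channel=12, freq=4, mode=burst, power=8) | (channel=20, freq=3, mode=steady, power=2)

The distinguishing property — freq ≥ 6 AND channel ≥ 10 — holds for all the 'In' cases and none of the 'Out' cases.
(channel=8, freq=22, mode=pulse, power=3) — freq = 22, channel = 8, hence Out. (channel=9, freq=5, mode=steady, power=6) — freq = 5, channel = 9, hence Out. (channel=16, freq=6, mode=burst, power=12) — freq = 6, channel = 16, hence In. (channel=12, freq=4, mode=burst, power=8) — freq = 4, channel = 12, hence Out. (channel=20, freq=3, mode=steady, power=2) — freq = 3, channel = 20, hence Out.

Out, Out, In, Out, Out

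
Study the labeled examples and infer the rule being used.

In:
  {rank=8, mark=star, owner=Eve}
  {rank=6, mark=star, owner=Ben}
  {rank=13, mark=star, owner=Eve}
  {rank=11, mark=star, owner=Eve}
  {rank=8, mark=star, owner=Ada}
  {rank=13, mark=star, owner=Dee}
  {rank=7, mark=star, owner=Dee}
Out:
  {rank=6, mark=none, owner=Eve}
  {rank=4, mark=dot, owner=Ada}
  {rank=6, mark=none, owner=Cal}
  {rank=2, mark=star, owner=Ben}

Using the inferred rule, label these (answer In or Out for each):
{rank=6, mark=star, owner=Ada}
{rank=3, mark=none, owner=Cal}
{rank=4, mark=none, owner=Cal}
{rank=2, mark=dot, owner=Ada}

The simplest hypothesis consistent with all the labels is: mark is star AND rank ≥ 4.
{rank=6, mark=star, owner=Ada}: mark is star, rank = 6 — matches, so In.
{rank=3, mark=none, owner=Cal}: mark is none, rank = 3 — does not pass, so Out.
{rank=4, mark=none, owner=Cal}: mark is none, rank = 4 — does not pass, so Out.
{rank=2, mark=dot, owner=Ada}: mark is dot, rank = 2 — does not pass, so Out.

In, Out, Out, Out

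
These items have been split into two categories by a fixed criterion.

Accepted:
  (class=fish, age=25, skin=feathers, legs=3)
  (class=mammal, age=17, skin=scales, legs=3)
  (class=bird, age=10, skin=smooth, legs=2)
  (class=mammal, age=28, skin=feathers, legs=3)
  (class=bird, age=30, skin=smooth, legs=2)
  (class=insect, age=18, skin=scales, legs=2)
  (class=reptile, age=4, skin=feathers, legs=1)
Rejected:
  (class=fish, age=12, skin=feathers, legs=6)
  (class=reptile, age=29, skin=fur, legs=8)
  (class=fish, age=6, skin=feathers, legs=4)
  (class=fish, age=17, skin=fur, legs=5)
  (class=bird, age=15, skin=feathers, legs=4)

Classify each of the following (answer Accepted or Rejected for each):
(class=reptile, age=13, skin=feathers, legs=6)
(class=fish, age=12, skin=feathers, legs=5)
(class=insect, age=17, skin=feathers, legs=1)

Rejected, Rejected, Accepted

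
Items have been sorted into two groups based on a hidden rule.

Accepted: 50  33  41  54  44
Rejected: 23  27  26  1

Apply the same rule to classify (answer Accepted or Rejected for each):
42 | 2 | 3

The rule appears to be: at least 33.
42 — 42 ≥ 33, hence Accepted. 2 — 2 < 33, hence Rejected. 3 — 3 < 33, hence Rejected.

Accepted, Rejected, Rejected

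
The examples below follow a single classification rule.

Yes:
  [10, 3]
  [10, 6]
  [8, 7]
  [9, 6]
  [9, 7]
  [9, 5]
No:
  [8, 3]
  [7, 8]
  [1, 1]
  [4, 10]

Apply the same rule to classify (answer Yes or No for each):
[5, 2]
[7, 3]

The common property of the 'Yes' items is: first > second AND sum ≥ 13. No 'No' item has it.
[5, 2]: 5 > 2, 5+2 = 7 — does not pass, so No.
[7, 3]: 7 > 3, 7+3 = 10 — does not pass, so No.

No, No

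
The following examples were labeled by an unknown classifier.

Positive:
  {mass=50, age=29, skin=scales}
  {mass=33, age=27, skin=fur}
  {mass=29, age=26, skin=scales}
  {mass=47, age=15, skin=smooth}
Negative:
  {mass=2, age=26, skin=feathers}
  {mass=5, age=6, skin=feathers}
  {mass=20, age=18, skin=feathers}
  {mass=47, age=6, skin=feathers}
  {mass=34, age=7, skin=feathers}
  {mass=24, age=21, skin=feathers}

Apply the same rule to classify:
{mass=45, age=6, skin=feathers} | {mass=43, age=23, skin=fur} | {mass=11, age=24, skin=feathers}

One predicate separates the groups cleanly: skin is not feathers.
{mass=45, age=6, skin=feathers} — skin is feathers, hence Negative. {mass=43, age=23, skin=fur} — skin is fur, hence Positive. {mass=11, age=24, skin=feathers} — skin is feathers, hence Negative.

Negative, Positive, Negative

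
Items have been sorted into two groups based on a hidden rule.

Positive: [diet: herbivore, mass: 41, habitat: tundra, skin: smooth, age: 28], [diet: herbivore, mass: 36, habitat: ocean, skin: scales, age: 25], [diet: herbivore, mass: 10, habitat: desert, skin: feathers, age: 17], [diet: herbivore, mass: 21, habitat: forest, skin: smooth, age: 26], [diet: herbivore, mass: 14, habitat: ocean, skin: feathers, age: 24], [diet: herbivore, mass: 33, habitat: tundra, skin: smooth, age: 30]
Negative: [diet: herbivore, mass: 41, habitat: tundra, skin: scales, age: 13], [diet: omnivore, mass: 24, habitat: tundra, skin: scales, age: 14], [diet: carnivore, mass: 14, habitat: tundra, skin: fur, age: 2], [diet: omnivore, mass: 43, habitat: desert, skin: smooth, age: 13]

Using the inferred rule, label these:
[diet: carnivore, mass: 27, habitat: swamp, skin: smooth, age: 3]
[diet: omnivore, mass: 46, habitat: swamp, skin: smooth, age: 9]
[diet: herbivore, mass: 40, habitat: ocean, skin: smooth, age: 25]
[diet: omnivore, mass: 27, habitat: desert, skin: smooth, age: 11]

Negative, Negative, Positive, Negative

One predicate separates the groups cleanly: age ≥ 17.
[diet: carnivore, mass: 27, habitat: swamp, skin: smooth, age: 3]: age = 3 — doesn't qualify, so Negative. [diet: omnivore, mass: 46, habitat: swamp, skin: smooth, age: 9]: age = 9 — doesn't qualify, so Negative. [diet: herbivore, mass: 40, habitat: ocean, skin: smooth, age: 25]: age = 25 — passes, so Positive. [diet: omnivore, mass: 27, habitat: desert, skin: smooth, age: 11]: age = 11 — doesn't qualify, so Negative.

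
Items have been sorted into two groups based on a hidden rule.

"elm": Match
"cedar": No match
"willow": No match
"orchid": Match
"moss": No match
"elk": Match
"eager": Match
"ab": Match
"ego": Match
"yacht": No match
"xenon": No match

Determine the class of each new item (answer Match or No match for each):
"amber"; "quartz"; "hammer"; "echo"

Match, No match, No match, Match

The pattern is that an item is 'Match' exactly when: starts with a vowel.
"amber": Match (starts with 'a').
"quartz": No match (starts with 'q').
"hammer": No match (starts with 'h').
"echo": Match (starts with 'e').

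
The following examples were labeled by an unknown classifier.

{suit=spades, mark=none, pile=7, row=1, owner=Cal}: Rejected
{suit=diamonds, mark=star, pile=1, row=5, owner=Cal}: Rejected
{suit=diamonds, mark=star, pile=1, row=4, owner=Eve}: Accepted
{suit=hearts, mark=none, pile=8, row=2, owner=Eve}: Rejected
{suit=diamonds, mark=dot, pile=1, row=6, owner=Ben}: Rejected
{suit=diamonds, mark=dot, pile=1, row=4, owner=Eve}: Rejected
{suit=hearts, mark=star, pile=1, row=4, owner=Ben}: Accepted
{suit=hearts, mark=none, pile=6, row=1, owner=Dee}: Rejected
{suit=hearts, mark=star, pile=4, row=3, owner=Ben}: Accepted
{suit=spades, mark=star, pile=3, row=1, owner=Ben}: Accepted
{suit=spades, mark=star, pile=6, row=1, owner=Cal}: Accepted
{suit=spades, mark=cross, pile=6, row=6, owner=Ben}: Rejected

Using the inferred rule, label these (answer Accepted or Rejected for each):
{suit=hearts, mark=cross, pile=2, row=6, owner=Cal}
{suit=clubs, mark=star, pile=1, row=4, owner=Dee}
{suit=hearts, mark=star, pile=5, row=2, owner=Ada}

Rejected, Accepted, Accepted

Rule: mark is star AND row ≤ 4. This holds for each 'Accepted' example and fails for each 'Rejected' one.
{suit=hearts, mark=cross, pile=2, row=6, owner=Cal} → mark is cross, row = 6 → Rejected. {suit=clubs, mark=star, pile=1, row=4, owner=Dee} → mark is star, row = 4 → Accepted. {suit=hearts, mark=star, pile=5, row=2, owner=Ada} → mark is star, row = 2 → Accepted.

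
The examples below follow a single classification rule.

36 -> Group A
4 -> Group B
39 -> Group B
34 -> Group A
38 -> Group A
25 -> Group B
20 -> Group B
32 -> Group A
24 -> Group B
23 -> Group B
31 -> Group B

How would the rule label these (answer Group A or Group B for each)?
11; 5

One predicate separates the groups cleanly: even AND at least 25.
11 → 11 is odd, 11 < 25 → Group B.
5 → 5 is odd, 5 < 25 → Group B.

Group B, Group B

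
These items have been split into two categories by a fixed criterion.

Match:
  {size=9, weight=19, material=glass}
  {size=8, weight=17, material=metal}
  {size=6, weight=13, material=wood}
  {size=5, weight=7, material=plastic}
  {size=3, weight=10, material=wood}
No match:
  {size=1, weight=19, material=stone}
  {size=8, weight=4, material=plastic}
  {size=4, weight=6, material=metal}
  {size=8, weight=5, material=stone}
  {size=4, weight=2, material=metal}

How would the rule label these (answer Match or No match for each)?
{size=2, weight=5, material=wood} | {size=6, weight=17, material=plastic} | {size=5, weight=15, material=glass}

No match, Match, Match

The classifier is using: size ≥ 3 AND weight ≥ 7.
{size=2, weight=5, material=wood}: No match (size = 2, weight = 5).
{size=6, weight=17, material=plastic}: Match (size = 6, weight = 17).
{size=5, weight=15, material=glass}: Match (size = 5, weight = 15).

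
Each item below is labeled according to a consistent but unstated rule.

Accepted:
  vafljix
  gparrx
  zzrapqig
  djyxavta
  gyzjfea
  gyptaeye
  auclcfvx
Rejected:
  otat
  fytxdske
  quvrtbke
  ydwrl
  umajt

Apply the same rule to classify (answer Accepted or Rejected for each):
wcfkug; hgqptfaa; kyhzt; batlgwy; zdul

'Accepted' ⟺ length ≥ 6 AND contains 'a'.
wcfkug: length 6, no 'a' — fails the rule, so Rejected. hgqptfaa: length 8, has 'a' — fits, so Accepted. kyhzt: length 5, no 'a' — fails the rule, so Rejected. batlgwy: length 7, has 'a' — fits, so Accepted. zdul: length 4, no 'a' — fails the rule, so Rejected.

Rejected, Accepted, Rejected, Accepted, Rejected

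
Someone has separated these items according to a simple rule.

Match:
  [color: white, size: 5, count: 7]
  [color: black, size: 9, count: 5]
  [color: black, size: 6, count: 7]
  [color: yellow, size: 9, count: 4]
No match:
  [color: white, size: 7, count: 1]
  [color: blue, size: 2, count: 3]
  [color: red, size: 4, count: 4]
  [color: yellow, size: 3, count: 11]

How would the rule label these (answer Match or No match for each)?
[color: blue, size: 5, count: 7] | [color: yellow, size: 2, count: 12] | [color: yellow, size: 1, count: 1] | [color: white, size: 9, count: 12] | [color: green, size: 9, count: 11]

Every 'Match' example satisfies: count ≥ 3 AND size ≥ 5. None of the 'No match' examples do.
[color: blue, size: 5, count: 7]: count = 7, size = 5 — fits, so Match.
[color: yellow, size: 2, count: 12]: count = 12, size = 2 — fails the rule, so No match.
[color: yellow, size: 1, count: 1]: count = 1, size = 1 — fails the rule, so No match.
[color: white, size: 9, count: 12]: count = 12, size = 9 — fits, so Match.
[color: green, size: 9, count: 11]: count = 11, size = 9 — fits, so Match.

Match, No match, No match, Match, Match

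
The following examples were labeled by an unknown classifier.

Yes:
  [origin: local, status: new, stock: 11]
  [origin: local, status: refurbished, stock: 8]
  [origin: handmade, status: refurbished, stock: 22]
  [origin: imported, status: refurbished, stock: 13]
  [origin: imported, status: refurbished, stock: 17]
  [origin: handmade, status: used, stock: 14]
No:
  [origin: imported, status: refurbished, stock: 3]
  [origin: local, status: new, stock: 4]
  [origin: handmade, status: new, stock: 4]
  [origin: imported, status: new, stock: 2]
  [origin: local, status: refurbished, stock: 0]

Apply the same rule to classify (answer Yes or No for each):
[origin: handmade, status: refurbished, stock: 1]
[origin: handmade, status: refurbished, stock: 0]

No, No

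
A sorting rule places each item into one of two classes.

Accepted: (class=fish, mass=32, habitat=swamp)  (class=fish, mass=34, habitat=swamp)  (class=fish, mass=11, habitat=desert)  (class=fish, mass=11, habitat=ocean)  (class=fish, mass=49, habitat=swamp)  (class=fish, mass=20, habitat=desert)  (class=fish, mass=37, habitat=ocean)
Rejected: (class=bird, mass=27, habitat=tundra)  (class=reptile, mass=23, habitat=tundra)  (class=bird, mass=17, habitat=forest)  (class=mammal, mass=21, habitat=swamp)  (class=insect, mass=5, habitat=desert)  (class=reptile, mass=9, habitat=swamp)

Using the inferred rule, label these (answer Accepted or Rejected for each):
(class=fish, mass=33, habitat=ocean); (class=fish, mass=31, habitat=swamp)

Accepted, Accepted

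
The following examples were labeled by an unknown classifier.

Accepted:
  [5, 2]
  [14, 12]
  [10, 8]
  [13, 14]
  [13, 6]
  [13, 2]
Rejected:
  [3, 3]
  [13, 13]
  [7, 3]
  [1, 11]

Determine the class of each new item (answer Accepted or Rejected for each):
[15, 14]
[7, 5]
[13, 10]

The rule appears to be: second is even.

Accepted, Rejected, Accepted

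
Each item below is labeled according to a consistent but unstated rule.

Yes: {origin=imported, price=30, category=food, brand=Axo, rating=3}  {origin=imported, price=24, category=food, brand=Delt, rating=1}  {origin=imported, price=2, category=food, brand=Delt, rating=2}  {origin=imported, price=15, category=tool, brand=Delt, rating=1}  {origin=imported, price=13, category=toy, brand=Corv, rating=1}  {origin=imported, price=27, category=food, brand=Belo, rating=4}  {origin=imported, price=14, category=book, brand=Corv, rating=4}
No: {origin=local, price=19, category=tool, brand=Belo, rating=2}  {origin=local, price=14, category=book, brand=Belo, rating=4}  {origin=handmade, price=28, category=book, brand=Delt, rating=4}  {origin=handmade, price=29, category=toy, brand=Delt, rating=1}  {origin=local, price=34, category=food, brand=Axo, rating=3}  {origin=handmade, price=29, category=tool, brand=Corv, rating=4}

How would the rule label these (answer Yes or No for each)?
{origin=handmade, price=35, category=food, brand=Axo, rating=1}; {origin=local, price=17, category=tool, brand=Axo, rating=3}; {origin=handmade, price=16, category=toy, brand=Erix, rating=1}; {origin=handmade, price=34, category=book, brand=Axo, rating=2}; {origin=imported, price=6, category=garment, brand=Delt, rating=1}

No, No, No, No, Yes

Every 'Yes' example satisfies: origin is imported. None of the 'No' examples do.
{origin=handmade, price=35, category=food, brand=Axo, rating=1}: origin is handmade — does not fit, so No.
{origin=local, price=17, category=tool, brand=Axo, rating=3}: origin is local — does not fit, so No.
{origin=handmade, price=16, category=toy, brand=Erix, rating=1}: origin is handmade — does not fit, so No.
{origin=handmade, price=34, category=book, brand=Axo, rating=2}: origin is handmade — does not fit, so No.
{origin=imported, price=6, category=garment, brand=Delt, rating=1}: origin is imported — has this property, so Yes.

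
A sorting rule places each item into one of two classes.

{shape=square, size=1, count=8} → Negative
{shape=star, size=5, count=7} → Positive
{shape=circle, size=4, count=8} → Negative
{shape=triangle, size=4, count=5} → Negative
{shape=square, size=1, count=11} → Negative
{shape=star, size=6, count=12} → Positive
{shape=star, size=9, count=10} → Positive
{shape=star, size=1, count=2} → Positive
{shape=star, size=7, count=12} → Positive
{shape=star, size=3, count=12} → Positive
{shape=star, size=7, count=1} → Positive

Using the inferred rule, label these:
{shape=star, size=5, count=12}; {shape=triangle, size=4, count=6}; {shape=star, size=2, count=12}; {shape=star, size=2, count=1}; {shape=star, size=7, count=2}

Positive, Negative, Positive, Positive, Positive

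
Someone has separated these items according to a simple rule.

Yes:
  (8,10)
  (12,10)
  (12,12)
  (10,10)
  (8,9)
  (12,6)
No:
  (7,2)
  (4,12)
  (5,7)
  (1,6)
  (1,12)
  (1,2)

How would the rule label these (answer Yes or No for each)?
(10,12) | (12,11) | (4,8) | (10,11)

Yes, Yes, No, Yes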